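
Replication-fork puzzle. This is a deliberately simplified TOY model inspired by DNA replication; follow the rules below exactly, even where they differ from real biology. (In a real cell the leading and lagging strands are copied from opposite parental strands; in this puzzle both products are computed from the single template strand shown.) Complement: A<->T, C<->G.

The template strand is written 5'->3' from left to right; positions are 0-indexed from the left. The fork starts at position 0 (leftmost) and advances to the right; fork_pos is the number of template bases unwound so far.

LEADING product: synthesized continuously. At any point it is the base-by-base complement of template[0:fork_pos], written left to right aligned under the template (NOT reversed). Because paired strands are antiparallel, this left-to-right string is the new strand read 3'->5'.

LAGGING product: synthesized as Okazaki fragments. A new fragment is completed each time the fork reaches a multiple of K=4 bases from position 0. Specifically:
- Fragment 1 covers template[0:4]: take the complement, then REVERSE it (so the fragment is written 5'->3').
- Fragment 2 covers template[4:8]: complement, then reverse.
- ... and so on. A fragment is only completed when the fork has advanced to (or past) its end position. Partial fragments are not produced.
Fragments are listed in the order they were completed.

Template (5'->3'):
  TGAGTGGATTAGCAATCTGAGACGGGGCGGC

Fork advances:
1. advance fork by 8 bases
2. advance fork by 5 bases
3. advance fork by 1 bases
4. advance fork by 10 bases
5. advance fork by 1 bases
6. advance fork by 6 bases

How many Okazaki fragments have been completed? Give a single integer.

Answer: 7

Derivation:
Step 1: advance 8 -> fork_pos = 0 + 8 = 8. Reached multiple(s) of 4: 4, 8 -> fragments 1-2 completed (2 total).
Step 2: advance 5 -> fork_pos = 8 + 5 = 13. Reached multiple(s) of 4: 12 -> fragment 3 completed (3 total).
Step 3: advance 1 -> fork_pos = 13 + 1 = 14. Next multiple of 4 is 16 (not reached); still 3 fragment(s).
Step 4: advance 10 -> fork_pos = 14 + 10 = 24. Reached multiple(s) of 4: 16, 20, 24 -> fragments 4-6 completed (6 total).
Step 5: advance 1 -> fork_pos = 24 + 1 = 25. Next multiple of 4 is 28 (not reached); still 6 fragment(s).
Step 6: advance 6 -> fork_pos = 25 + 6 = 31. Reached multiple(s) of 4: 28 -> fragment 7 completed (7 total).
Check: final fork_pos = 31; the multiples of 4 that are <= 31 are 4..28 -> 31 // 4 = 7 completed fragment(s).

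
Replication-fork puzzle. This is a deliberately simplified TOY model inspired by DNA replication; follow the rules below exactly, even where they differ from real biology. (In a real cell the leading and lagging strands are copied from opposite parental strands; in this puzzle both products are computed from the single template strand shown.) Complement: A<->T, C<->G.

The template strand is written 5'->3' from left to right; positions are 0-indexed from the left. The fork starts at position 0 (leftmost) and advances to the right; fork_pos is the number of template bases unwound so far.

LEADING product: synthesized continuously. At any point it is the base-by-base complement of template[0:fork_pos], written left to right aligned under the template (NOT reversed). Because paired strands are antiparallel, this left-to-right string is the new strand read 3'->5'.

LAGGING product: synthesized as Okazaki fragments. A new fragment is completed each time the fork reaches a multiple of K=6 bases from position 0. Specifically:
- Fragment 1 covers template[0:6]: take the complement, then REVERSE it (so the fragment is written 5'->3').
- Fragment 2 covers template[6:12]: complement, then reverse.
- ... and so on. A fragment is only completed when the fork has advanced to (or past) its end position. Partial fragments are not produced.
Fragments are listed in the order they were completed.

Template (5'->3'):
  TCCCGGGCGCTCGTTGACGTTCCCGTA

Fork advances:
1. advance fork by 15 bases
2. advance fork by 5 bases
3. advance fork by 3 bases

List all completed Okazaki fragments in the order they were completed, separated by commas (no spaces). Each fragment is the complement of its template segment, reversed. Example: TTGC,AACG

Step 1: advance 15 -> fork_pos = 0 + 15 = 15. Reached multiple(s) of 6: 6, 12 -> fragments 1-2 completed (2 total).
Step 2: advance 5 -> fork_pos = 15 + 5 = 20. Reached multiple(s) of 6: 18 -> fragment 3 completed (3 total).
Step 3: advance 3 -> fork_pos = 20 + 3 = 23. Next multiple of 6 is 24 (not reached); still 3 fragment(s).
Final fork_pos = 23, so 3 fragment(s) are complete. Build each: template segment -> complement -> reverse.
Fragment 1: template[0:6] = TCCCGG -> complement AGGGCC -> reversed CCGGGA
Fragment 2: template[6:12] = GCGCTC -> complement CGCGAG -> reversed GAGCGC
Fragment 3: template[12:18] = GTTGAC -> complement CAACTG -> reversed GTCAAC

Answer: CCGGGA,GAGCGC,GTCAAC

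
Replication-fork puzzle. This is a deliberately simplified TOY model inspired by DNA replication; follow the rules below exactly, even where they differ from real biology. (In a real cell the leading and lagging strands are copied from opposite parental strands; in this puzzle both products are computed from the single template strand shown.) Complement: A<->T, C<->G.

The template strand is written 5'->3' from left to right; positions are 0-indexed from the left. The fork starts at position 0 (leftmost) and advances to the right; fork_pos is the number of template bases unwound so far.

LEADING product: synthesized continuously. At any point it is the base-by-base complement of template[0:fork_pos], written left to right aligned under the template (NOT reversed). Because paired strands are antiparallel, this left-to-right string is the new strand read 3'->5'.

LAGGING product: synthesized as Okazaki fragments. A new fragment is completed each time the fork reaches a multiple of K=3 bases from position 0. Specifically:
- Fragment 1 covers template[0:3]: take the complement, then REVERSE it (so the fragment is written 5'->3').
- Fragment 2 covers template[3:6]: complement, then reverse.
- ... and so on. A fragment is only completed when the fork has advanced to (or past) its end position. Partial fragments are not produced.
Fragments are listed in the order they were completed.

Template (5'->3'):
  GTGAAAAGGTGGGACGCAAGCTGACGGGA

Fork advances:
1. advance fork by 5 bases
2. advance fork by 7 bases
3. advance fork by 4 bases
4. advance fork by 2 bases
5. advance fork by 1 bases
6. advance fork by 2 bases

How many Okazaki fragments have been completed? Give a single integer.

Answer: 7

Derivation:
Step 1: advance 5 -> fork_pos = 0 + 5 = 5. Reached multiple(s) of 3: 3 -> fragment 1 completed (1 total).
Step 2: advance 7 -> fork_pos = 5 + 7 = 12. Reached multiple(s) of 3: 6, 9, 12 -> fragments 2-4 completed (4 total).
Step 3: advance 4 -> fork_pos = 12 + 4 = 16. Reached multiple(s) of 3: 15 -> fragment 5 completed (5 total).
Step 4: advance 2 -> fork_pos = 16 + 2 = 18. Reached multiple(s) of 3: 18 -> fragment 6 completed (6 total).
Step 5: advance 1 -> fork_pos = 18 + 1 = 19. Next multiple of 3 is 21 (not reached); still 6 fragment(s).
Step 6: advance 2 -> fork_pos = 19 + 2 = 21. Reached multiple(s) of 3: 21 -> fragment 7 completed (7 total).
Check: final fork_pos = 21; the multiples of 3 that are <= 21 are 3..21 -> 21 // 3 = 7 completed fragment(s).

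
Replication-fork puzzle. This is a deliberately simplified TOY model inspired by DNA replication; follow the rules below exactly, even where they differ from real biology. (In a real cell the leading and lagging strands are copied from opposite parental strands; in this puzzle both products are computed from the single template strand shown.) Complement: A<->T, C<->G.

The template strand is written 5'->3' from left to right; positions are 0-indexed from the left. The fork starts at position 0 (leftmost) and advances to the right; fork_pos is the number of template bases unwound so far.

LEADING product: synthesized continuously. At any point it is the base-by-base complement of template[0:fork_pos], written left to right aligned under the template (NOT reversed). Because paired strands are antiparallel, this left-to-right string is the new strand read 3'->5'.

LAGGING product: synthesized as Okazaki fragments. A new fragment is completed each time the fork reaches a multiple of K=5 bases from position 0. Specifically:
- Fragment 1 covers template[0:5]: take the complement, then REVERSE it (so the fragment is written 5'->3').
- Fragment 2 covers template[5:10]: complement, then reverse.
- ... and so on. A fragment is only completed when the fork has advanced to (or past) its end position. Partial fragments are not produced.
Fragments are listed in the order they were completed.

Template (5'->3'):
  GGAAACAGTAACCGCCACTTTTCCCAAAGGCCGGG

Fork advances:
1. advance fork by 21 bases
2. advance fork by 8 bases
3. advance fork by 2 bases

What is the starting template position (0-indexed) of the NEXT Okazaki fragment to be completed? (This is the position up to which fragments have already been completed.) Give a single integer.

Answer: 30

Derivation:
Step 1: advance 21 -> fork_pos = 0 + 21 = 21. Reached multiple(s) of 5: 5, 10, 15, 20 -> fragments 1-4 completed (4 total).
Step 2: advance 8 -> fork_pos = 21 + 8 = 29. Reached multiple(s) of 5: 25 -> fragment 5 completed (5 total).
Step 3: advance 2 -> fork_pos = 29 + 2 = 31. Reached multiple(s) of 5: 30 -> fragment 6 completed (6 total).
6 fragment(s) completed, covering template[0:30] (6 x 5 = 30). The next fragment, fragment 7, covers template[30:35], so it starts at position 30.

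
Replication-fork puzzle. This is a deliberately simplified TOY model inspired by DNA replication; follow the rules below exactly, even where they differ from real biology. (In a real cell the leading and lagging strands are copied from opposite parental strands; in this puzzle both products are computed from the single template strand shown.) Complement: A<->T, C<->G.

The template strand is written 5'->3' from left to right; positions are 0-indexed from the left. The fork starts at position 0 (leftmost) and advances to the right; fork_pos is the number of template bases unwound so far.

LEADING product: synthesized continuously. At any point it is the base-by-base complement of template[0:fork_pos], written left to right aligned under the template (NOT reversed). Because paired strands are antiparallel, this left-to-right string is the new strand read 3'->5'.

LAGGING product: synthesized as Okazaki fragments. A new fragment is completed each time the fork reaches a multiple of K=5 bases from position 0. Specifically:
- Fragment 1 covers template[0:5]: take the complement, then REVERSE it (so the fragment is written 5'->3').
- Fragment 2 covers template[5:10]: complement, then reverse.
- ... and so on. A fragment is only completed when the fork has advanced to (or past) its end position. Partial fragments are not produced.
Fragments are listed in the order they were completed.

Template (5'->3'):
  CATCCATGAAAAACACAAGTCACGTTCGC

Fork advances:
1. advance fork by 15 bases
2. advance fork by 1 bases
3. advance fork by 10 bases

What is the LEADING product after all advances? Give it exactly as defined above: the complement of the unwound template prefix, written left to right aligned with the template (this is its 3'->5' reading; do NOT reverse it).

Step 1: advance 15 -> fork_pos = 0 + 15 = 15.
Step 2: advance 1 -> fork_pos = 15 + 1 = 16.
Step 3: advance 10 -> fork_pos = 16 + 10 = 26.
Unwound prefix: template[0:26] = CATCCATGAAAAACACAAGTCACGTT
Complement it base by base (A<->T, C<->G), keeping left-to-right order:
  [0:5] CATCC -> GTAGG
  [5:10] ATGAA -> TACTT
  [10:15] AAACA -> TTTGT
  [15:20] CAAGT -> GTTCA
  [20:25] CACGT -> GTGCA
  [25:26] T -> A
Concatenate: GTAGGTACTTTTTGTGTTCAGTGCAA (length 26; written aligned with the template, i.e. 3'->5').

Answer: GTAGGTACTTTTTGTGTTCAGTGCAA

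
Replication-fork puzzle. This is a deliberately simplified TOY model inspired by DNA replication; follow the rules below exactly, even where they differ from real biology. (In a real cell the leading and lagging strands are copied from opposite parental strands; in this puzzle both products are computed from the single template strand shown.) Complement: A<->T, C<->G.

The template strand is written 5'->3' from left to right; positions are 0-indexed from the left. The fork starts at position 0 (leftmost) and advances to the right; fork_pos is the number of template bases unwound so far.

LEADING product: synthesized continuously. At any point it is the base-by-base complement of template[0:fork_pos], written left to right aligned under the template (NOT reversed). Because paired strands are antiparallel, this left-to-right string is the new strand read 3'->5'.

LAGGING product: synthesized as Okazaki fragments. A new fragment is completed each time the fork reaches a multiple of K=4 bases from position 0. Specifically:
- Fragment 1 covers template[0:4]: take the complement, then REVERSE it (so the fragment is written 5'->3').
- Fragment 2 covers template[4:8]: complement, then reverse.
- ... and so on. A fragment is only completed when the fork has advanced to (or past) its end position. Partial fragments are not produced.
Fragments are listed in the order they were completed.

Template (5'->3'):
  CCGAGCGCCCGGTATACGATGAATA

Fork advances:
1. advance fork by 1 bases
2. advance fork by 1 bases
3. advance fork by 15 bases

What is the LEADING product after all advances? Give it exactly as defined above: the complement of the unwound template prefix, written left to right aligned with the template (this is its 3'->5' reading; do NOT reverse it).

Step 1: advance 1 -> fork_pos = 0 + 1 = 1.
Step 2: advance 1 -> fork_pos = 1 + 1 = 2.
Step 3: advance 15 -> fork_pos = 2 + 15 = 17.
Unwound prefix: template[0:17] = CCGAGCGCCCGGTATAC
Complement it base by base (A<->T, C<->G), keeping left-to-right order:
  [0:5] CCGAG -> GGCTC
  [5:10] CGCCC -> GCGGG
  [10:15] GGTAT -> CCATA
  [15:17] AC -> TG
Concatenate: GGCTCGCGGGCCATATG (length 17; written aligned with the template, i.e. 3'->5').

Answer: GGCTCGCGGGCCATATG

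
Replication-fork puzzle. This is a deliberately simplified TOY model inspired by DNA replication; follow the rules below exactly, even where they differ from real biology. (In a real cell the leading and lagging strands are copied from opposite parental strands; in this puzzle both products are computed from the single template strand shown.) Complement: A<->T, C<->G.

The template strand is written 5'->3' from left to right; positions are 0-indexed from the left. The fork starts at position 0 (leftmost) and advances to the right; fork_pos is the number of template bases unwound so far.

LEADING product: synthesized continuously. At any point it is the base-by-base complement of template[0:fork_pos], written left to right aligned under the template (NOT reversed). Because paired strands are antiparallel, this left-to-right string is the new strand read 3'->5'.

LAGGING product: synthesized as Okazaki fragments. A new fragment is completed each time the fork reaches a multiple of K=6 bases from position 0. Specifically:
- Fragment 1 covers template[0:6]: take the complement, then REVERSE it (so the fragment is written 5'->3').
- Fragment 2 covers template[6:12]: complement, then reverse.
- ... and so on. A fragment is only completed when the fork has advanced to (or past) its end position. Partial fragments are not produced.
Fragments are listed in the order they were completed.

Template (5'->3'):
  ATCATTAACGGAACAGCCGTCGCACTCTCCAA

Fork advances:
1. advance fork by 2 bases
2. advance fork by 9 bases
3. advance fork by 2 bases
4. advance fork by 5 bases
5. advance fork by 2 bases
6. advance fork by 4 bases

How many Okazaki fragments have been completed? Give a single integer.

Answer: 4

Derivation:
Step 1: advance 2 -> fork_pos = 0 + 2 = 2. Next multiple of 6 is 6 (not reached); still 0 fragment(s).
Step 2: advance 9 -> fork_pos = 2 + 9 = 11. Reached multiple(s) of 6: 6 -> fragment 1 completed (1 total).
Step 3: advance 2 -> fork_pos = 11 + 2 = 13. Reached multiple(s) of 6: 12 -> fragment 2 completed (2 total).
Step 4: advance 5 -> fork_pos = 13 + 5 = 18. Reached multiple(s) of 6: 18 -> fragment 3 completed (3 total).
Step 5: advance 2 -> fork_pos = 18 + 2 = 20. Next multiple of 6 is 24 (not reached); still 3 fragment(s).
Step 6: advance 4 -> fork_pos = 20 + 4 = 24. Reached multiple(s) of 6: 24 -> fragment 4 completed (4 total).
Check: final fork_pos = 24; the multiples of 6 that are <= 24 are 6..24 -> 24 // 6 = 4 completed fragment(s).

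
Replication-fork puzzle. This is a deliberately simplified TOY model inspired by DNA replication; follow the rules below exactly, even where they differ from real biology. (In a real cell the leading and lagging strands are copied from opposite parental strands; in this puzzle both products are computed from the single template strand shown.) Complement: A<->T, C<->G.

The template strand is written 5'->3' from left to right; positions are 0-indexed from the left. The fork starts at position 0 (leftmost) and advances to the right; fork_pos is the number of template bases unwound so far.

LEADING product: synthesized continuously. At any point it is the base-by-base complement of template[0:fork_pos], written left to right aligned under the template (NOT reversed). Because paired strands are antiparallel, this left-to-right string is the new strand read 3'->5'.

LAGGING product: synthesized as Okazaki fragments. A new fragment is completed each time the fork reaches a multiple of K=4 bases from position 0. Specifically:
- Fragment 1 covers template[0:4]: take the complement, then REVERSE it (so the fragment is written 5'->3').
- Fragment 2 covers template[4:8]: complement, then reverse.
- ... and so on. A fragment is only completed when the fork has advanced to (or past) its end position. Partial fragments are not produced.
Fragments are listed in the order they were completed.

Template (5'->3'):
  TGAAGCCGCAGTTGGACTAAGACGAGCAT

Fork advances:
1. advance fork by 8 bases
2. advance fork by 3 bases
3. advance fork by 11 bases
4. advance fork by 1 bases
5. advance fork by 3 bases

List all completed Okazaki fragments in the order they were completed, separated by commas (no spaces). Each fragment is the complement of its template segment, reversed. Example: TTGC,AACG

Answer: TTCA,CGGC,ACTG,TCCA,TTAG,CGTC

Derivation:
Step 1: advance 8 -> fork_pos = 0 + 8 = 8. Reached multiple(s) of 4: 4, 8 -> fragments 1-2 completed (2 total).
Step 2: advance 3 -> fork_pos = 8 + 3 = 11. Next multiple of 4 is 12 (not reached); still 2 fragment(s).
Step 3: advance 11 -> fork_pos = 11 + 11 = 22. Reached multiple(s) of 4: 12, 16, 20 -> fragments 3-5 completed (5 total).
Step 4: advance 1 -> fork_pos = 22 + 1 = 23. Next multiple of 4 is 24 (not reached); still 5 fragment(s).
Step 5: advance 3 -> fork_pos = 23 + 3 = 26. Reached multiple(s) of 4: 24 -> fragment 6 completed (6 total).
Final fork_pos = 26, so 6 fragment(s) are complete. Build each: template segment -> complement -> reverse.
Fragment 1: template[0:4] = TGAA -> complement ACTT -> reversed TTCA
Fragment 2: template[4:8] = GCCG -> complement CGGC -> reversed CGGC
Fragment 3: template[8:12] = CAGT -> complement GTCA -> reversed ACTG
Fragment 4: template[12:16] = TGGA -> complement ACCT -> reversed TCCA
Fragment 5: template[16:20] = CTAA -> complement GATT -> reversed TTAG
Fragment 6: template[20:24] = GACG -> complement CTGC -> reversed CGTC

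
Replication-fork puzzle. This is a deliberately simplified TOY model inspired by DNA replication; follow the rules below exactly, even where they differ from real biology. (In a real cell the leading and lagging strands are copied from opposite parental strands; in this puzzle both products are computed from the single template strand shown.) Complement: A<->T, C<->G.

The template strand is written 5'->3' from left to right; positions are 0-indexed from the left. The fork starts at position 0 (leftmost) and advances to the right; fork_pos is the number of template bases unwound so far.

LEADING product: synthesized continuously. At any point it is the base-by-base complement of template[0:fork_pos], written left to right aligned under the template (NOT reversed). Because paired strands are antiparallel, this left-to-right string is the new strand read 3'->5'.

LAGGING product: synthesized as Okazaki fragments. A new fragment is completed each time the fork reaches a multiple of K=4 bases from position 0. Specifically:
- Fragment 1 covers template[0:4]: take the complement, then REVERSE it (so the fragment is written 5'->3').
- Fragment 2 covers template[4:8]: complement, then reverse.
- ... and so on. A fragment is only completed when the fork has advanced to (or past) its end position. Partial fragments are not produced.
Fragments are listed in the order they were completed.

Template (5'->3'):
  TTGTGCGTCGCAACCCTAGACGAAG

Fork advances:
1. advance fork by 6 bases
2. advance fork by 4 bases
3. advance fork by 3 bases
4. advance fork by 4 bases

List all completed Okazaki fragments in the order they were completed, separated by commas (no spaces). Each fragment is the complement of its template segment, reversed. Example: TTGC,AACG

Answer: ACAA,ACGC,TGCG,GGGT

Derivation:
Step 1: advance 6 -> fork_pos = 0 + 6 = 6. Reached multiple(s) of 4: 4 -> fragment 1 completed (1 total).
Step 2: advance 4 -> fork_pos = 6 + 4 = 10. Reached multiple(s) of 4: 8 -> fragment 2 completed (2 total).
Step 3: advance 3 -> fork_pos = 10 + 3 = 13. Reached multiple(s) of 4: 12 -> fragment 3 completed (3 total).
Step 4: advance 4 -> fork_pos = 13 + 4 = 17. Reached multiple(s) of 4: 16 -> fragment 4 completed (4 total).
Final fork_pos = 17, so 4 fragment(s) are complete. Build each: template segment -> complement -> reverse.
Fragment 1: template[0:4] = TTGT -> complement AACA -> reversed ACAA
Fragment 2: template[4:8] = GCGT -> complement CGCA -> reversed ACGC
Fragment 3: template[8:12] = CGCA -> complement GCGT -> reversed TGCG
Fragment 4: template[12:16] = ACCC -> complement TGGG -> reversed GGGT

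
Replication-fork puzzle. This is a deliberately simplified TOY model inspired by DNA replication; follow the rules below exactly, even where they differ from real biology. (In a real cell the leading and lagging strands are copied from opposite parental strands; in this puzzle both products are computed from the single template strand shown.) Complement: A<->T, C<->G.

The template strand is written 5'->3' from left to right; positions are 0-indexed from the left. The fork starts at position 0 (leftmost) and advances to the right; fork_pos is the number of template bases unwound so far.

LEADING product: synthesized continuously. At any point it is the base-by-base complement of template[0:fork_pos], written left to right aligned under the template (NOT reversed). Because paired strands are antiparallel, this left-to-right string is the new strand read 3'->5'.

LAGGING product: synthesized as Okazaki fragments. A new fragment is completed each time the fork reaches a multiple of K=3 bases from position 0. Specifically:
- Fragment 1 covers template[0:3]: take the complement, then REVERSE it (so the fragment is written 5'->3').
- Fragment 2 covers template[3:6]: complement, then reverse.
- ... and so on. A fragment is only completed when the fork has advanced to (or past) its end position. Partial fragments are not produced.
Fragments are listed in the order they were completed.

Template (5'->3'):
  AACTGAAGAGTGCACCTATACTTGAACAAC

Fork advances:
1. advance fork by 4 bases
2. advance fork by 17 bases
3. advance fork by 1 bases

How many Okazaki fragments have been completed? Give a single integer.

Step 1: advance 4 -> fork_pos = 0 + 4 = 4. Reached multiple(s) of 3: 3 -> fragment 1 completed (1 total).
Step 2: advance 17 -> fork_pos = 4 + 17 = 21. Reached multiple(s) of 3: 6, 9, 12, 15, 18, 21 -> fragments 2-7 completed (7 total).
Step 3: advance 1 -> fork_pos = 21 + 1 = 22. Next multiple of 3 is 24 (not reached); still 7 fragment(s).
Check: final fork_pos = 22; the multiples of 3 that are <= 22 are 3..21 -> 22 // 3 = 7 completed fragment(s).

Answer: 7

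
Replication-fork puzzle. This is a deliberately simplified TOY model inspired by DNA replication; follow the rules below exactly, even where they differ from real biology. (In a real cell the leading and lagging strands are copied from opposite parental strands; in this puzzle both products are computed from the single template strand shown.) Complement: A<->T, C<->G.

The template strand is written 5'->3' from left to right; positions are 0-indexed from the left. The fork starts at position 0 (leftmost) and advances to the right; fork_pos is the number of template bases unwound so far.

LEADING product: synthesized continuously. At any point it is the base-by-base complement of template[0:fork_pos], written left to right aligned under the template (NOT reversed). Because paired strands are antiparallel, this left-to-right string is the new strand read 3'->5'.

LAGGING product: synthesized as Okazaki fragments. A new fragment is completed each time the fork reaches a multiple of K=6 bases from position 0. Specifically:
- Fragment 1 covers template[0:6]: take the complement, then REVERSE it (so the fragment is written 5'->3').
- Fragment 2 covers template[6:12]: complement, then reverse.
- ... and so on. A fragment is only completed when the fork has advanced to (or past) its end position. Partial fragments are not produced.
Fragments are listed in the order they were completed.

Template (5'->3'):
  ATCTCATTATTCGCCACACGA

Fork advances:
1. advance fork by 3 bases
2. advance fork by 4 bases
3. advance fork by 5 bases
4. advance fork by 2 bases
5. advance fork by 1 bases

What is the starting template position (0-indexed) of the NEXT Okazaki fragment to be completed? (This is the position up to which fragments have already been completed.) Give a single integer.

Step 1: advance 3 -> fork_pos = 0 + 3 = 3. Next multiple of 6 is 6 (not reached); still 0 fragment(s).
Step 2: advance 4 -> fork_pos = 3 + 4 = 7. Reached multiple(s) of 6: 6 -> fragment 1 completed (1 total).
Step 3: advance 5 -> fork_pos = 7 + 5 = 12. Reached multiple(s) of 6: 12 -> fragment 2 completed (2 total).
Step 4: advance 2 -> fork_pos = 12 + 2 = 14. Next multiple of 6 is 18 (not reached); still 2 fragment(s).
Step 5: advance 1 -> fork_pos = 14 + 1 = 15. Next multiple of 6 is 18 (not reached); still 2 fragment(s).
2 fragment(s) completed, covering template[0:12] (2 x 6 = 12). The next fragment, fragment 3, covers template[12:18], so it starts at position 12.

Answer: 12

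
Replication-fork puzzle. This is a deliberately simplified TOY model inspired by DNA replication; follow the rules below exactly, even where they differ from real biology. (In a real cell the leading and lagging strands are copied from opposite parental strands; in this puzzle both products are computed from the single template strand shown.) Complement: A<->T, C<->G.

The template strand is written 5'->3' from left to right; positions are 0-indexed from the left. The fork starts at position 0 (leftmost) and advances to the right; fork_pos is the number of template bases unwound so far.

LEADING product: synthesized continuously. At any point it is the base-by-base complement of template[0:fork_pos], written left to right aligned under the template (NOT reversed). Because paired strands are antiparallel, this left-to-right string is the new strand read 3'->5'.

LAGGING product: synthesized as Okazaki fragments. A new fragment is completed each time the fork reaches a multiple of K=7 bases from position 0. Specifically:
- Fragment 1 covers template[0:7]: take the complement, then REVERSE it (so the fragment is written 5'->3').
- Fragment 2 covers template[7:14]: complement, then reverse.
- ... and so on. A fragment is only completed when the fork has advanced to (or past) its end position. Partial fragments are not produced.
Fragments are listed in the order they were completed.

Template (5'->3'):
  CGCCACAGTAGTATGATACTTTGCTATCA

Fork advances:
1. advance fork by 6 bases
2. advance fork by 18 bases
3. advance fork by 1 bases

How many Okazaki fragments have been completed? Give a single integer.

Step 1: advance 6 -> fork_pos = 0 + 6 = 6. Next multiple of 7 is 7 (not reached); still 0 fragment(s).
Step 2: advance 18 -> fork_pos = 6 + 18 = 24. Reached multiple(s) of 7: 7, 14, 21 -> fragments 1-3 completed (3 total).
Step 3: advance 1 -> fork_pos = 24 + 1 = 25. Next multiple of 7 is 28 (not reached); still 3 fragment(s).
Check: final fork_pos = 25; the multiples of 7 that are <= 25 are 7..21 -> 25 // 7 = 3 completed fragment(s).

Answer: 3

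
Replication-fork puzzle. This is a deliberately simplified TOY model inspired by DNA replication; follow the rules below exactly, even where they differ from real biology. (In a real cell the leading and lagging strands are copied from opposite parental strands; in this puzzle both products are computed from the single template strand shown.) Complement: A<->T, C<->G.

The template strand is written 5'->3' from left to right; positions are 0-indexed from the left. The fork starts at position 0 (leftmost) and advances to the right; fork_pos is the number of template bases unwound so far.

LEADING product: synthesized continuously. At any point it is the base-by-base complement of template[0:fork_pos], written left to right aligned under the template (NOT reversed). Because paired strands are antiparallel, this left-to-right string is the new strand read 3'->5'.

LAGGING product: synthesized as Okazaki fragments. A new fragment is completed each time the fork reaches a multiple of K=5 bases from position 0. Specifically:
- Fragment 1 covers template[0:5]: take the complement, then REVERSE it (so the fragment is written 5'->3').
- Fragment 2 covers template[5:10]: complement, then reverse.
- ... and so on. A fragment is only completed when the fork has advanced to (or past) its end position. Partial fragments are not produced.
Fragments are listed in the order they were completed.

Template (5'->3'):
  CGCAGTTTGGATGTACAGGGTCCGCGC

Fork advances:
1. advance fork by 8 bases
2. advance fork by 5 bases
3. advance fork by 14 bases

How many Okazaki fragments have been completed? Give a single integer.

Answer: 5

Derivation:
Step 1: advance 8 -> fork_pos = 0 + 8 = 8. Reached multiple(s) of 5: 5 -> fragment 1 completed (1 total).
Step 2: advance 5 -> fork_pos = 8 + 5 = 13. Reached multiple(s) of 5: 10 -> fragment 2 completed (2 total).
Step 3: advance 14 -> fork_pos = 13 + 14 = 27. Reached multiple(s) of 5: 15, 20, 25 -> fragments 3-5 completed (5 total).
Check: final fork_pos = 27; the multiples of 5 that are <= 27 are 5..25 -> 27 // 5 = 5 completed fragment(s).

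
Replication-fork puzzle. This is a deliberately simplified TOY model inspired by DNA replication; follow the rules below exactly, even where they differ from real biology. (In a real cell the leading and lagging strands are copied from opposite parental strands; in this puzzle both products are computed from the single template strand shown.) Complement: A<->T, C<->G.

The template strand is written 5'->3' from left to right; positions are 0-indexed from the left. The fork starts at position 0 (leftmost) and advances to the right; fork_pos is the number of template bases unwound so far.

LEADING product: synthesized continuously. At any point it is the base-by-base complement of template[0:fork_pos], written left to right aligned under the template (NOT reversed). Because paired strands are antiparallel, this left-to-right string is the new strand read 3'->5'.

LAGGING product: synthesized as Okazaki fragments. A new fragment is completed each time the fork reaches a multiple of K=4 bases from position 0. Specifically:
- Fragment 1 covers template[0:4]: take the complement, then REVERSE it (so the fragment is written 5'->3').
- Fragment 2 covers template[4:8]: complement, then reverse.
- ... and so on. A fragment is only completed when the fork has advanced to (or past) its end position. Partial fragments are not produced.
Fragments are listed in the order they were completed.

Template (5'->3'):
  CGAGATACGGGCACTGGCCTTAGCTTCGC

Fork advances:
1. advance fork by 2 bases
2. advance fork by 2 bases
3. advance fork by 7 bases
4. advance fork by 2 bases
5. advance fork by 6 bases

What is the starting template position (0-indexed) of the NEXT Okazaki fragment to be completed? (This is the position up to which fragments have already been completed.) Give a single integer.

Answer: 16

Derivation:
Step 1: advance 2 -> fork_pos = 0 + 2 = 2. Next multiple of 4 is 4 (not reached); still 0 fragment(s).
Step 2: advance 2 -> fork_pos = 2 + 2 = 4. Reached multiple(s) of 4: 4 -> fragment 1 completed (1 total).
Step 3: advance 7 -> fork_pos = 4 + 7 = 11. Reached multiple(s) of 4: 8 -> fragment 2 completed (2 total).
Step 4: advance 2 -> fork_pos = 11 + 2 = 13. Reached multiple(s) of 4: 12 -> fragment 3 completed (3 total).
Step 5: advance 6 -> fork_pos = 13 + 6 = 19. Reached multiple(s) of 4: 16 -> fragment 4 completed (4 total).
4 fragment(s) completed, covering template[0:16] (4 x 4 = 16). The next fragment, fragment 5, covers template[16:20], so it starts at position 16.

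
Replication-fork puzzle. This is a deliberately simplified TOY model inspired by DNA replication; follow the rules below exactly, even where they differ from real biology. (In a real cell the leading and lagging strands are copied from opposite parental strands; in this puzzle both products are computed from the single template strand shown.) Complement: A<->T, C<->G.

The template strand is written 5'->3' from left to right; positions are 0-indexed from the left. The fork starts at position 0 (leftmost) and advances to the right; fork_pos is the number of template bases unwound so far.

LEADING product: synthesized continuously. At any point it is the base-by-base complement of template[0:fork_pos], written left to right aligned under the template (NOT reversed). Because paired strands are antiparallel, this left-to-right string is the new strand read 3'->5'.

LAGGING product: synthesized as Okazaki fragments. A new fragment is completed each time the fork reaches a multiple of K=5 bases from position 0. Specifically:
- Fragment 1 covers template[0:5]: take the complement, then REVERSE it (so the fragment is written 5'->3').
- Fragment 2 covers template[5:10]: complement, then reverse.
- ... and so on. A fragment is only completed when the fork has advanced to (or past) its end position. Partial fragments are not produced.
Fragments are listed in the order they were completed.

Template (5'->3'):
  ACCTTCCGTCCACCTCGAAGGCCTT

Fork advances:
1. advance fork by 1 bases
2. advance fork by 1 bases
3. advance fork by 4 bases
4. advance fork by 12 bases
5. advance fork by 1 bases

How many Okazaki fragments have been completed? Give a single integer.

Answer: 3

Derivation:
Step 1: advance 1 -> fork_pos = 0 + 1 = 1. Next multiple of 5 is 5 (not reached); still 0 fragment(s).
Step 2: advance 1 -> fork_pos = 1 + 1 = 2. Next multiple of 5 is 5 (not reached); still 0 fragment(s).
Step 3: advance 4 -> fork_pos = 2 + 4 = 6. Reached multiple(s) of 5: 5 -> fragment 1 completed (1 total).
Step 4: advance 12 -> fork_pos = 6 + 12 = 18. Reached multiple(s) of 5: 10, 15 -> fragments 2-3 completed (3 total).
Step 5: advance 1 -> fork_pos = 18 + 1 = 19. Next multiple of 5 is 20 (not reached); still 3 fragment(s).
Check: final fork_pos = 19; the multiples of 5 that are <= 19 are 5..15 -> 19 // 5 = 3 completed fragment(s).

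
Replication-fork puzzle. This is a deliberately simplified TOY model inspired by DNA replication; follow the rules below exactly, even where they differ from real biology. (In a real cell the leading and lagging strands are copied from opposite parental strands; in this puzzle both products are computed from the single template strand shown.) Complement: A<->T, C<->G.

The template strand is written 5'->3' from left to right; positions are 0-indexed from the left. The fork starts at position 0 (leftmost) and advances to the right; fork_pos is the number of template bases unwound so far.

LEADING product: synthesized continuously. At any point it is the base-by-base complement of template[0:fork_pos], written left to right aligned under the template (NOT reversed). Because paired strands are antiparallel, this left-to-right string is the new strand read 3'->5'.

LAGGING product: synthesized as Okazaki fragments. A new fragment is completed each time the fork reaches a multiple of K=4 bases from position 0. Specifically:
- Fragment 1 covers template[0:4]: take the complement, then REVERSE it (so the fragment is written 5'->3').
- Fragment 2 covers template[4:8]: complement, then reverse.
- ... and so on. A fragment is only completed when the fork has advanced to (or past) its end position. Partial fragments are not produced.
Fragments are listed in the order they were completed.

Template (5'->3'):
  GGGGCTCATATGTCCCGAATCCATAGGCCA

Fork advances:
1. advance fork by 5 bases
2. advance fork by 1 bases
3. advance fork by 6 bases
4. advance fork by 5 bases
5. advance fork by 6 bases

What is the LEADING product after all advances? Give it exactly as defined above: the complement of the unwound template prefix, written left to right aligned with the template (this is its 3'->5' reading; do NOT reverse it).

Step 1: advance 5 -> fork_pos = 0 + 5 = 5.
Step 2: advance 1 -> fork_pos = 5 + 1 = 6.
Step 3: advance 6 -> fork_pos = 6 + 6 = 12.
Step 4: advance 5 -> fork_pos = 12 + 5 = 17.
Step 5: advance 6 -> fork_pos = 17 + 6 = 23.
Unwound prefix: template[0:23] = GGGGCTCATATGTCCCGAATCCA
Complement it base by base (A<->T, C<->G), keeping left-to-right order:
  [0:5] GGGGC -> CCCCG
  [5:10] TCATA -> AGTAT
  [10:15] TGTCC -> ACAGG
  [15:20] CGAAT -> GCTTA
  [20:23] CCA -> GGT
Concatenate: CCCCGAGTATACAGGGCTTAGGT (length 23; written aligned with the template, i.e. 3'->5').

Answer: CCCCGAGTATACAGGGCTTAGGT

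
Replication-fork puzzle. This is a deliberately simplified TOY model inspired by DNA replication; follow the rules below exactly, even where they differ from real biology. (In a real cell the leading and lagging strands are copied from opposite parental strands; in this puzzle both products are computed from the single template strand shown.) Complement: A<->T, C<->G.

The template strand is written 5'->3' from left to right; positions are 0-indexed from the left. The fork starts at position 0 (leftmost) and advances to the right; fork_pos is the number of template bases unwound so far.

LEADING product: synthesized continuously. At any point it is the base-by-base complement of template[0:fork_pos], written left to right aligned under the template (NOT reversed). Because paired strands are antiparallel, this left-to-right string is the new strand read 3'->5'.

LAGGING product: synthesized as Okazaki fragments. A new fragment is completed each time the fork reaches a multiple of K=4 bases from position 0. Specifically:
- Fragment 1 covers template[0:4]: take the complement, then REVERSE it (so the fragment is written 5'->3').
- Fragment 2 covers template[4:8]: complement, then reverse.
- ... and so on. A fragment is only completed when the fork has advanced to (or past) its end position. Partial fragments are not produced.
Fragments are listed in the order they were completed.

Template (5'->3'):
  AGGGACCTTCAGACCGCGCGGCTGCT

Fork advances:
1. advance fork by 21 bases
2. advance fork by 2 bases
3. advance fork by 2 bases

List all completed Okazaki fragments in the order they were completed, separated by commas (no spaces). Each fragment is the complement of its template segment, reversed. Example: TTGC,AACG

Answer: CCCT,AGGT,CTGA,CGGT,CGCG,CAGC

Derivation:
Step 1: advance 21 -> fork_pos = 0 + 21 = 21. Reached multiple(s) of 4: 4, 8, 12, 16, 20 -> fragments 1-5 completed (5 total).
Step 2: advance 2 -> fork_pos = 21 + 2 = 23. Next multiple of 4 is 24 (not reached); still 5 fragment(s).
Step 3: advance 2 -> fork_pos = 23 + 2 = 25. Reached multiple(s) of 4: 24 -> fragment 6 completed (6 total).
Final fork_pos = 25, so 6 fragment(s) are complete. Build each: template segment -> complement -> reverse.
Fragment 1: template[0:4] = AGGG -> complement TCCC -> reversed CCCT
Fragment 2: template[4:8] = ACCT -> complement TGGA -> reversed AGGT
Fragment 3: template[8:12] = TCAG -> complement AGTC -> reversed CTGA
Fragment 4: template[12:16] = ACCG -> complement TGGC -> reversed CGGT
Fragment 5: template[16:20] = CGCG -> complement GCGC -> reversed CGCG
Fragment 6: template[20:24] = GCTG -> complement CGAC -> reversed CAGC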